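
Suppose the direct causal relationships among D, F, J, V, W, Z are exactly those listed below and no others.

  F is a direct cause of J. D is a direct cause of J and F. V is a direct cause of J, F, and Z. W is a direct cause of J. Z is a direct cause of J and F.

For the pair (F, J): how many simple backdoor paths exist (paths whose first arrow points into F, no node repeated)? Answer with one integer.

A backdoor path from F to J is any simple undirected path whose first edge points into F (i.e. leaves F via a parent).
Parents of F: {D, V, Z}.
Enumerating:
  P1: F <- D -> J
  P2: F <- V -> Z -> J
  P3: F <- V -> J
  P4: F <- Z <- V -> J
  P5: F <- Z -> J
That exhausts the simple backdoor paths. Count: 5.

5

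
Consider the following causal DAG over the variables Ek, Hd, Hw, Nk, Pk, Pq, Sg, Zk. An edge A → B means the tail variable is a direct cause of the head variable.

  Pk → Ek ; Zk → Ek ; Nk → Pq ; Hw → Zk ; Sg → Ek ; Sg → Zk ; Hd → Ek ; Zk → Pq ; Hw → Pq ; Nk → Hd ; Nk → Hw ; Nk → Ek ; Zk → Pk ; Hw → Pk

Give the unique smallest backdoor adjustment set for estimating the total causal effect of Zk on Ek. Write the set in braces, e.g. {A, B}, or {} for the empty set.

Variables eligible for adjustment (non-descendants of Zk, excluding Zk and Ek): {Hd, Hw, Nk, Sg}.
Backdoor paths from Zk to Ek:
  P1: Zk <- Hw <- Nk -> Hd -> Ek
  P2: Zk <- Hw <- Nk -> Ek
  P3: Zk <- Hw -> Pk -> Ek
  P4: Zk <- Hw -> Pq <- Nk -> Hd -> Ek
  P5: Zk <- Hw -> Pq <- Nk -> Ek
  P6: Zk <- Sg -> Ek
The empty set is not sufficient: P1 (Zk <- Hw <- Nk -> Hd -> Ek) has no collider blocking it and no conditioned non-collider, so it is open.
Try {Hw, Sg}:
  P1: blocked at chain node Hw ∈ conditioning set.
  P2: blocked at chain node Hw ∈ conditioning set.
  P3: blocked at fork node Hw ∈ conditioning set.
  P4: blocked at fork node Hw ∈ conditioning set.
  P5: blocked at fork node Hw ∈ conditioning set.
  P6: blocked at fork node Sg ∈ conditioning set.
{Hw, Sg} contains no descendant of Zk and blocks every backdoor path.
Every element of {Hw, Sg} is needed (dropping Hw leaves P1 open; dropping Sg leaves P6 open), so no proper subset is valid.
Among all size-2 subsets of the eligible variables, only {Hw, Sg} blocks every backdoor path, so it is the unique smallest valid adjustment set.

{Hw, Sg}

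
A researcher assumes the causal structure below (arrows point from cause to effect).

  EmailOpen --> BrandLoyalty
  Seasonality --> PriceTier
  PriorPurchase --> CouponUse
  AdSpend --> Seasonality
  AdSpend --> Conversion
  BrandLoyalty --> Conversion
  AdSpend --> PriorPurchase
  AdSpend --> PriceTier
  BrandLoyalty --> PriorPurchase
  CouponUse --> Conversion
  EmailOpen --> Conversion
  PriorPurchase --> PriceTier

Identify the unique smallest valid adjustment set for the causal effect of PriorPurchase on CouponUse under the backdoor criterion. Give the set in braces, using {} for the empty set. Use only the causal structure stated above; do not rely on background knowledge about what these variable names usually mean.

{}

Variables eligible for adjustment (non-descendants of PriorPurchase, excluding PriorPurchase and CouponUse): {AdSpend, BrandLoyalty, EmailOpen, Seasonality}.
Backdoor paths from PriorPurchase to CouponUse:
  P1: PriorPurchase <- AdSpend -> Conversion <- CouponUse
  P2: PriorPurchase <- BrandLoyalty <- EmailOpen -> Conversion <- CouponUse
  P3: PriorPurchase <- BrandLoyalty -> Conversion <- CouponUse
Each backdoor path contains an unconditioned collider, so every path is already blocked with the empty conditioning set:
  P1: blocked at collider Conversion (neither it nor any descendant is in the conditioning set).
  P2: blocked at collider Conversion (neither it nor any descendant is in the conditioning set).
  P3: blocked at collider Conversion (neither it nor any descendant is in the conditioning set).
The empty set is therefore the unique smallest valid set.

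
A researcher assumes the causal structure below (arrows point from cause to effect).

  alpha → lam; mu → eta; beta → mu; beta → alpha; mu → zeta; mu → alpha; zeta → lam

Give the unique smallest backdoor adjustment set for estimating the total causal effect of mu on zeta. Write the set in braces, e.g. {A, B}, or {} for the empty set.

Variables eligible for adjustment (non-descendants of mu, excluding mu and zeta): {beta}.
Backdoor paths from mu to zeta:
  P1: mu <- beta -> alpha -> lam <- zeta
Each backdoor path contains an unconditioned collider, so every path is already blocked with the empty conditioning set:
  P1: blocked at collider lam (neither it nor any descendant is in the conditioning set).
The empty set is therefore the unique smallest valid set.

{}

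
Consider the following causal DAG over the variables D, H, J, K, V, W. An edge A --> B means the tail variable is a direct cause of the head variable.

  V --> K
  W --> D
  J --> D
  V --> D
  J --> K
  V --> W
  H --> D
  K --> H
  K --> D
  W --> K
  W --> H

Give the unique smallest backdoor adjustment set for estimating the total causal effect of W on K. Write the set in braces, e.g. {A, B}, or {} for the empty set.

{V}

Variables eligible for adjustment (non-descendants of W, excluding W and K): {J, V}.
Backdoor paths from W to K:
  P1: W <- V -> K
  P2: W <- V -> D <- J -> K
  P3: W <- V -> D <- K
  P4: W <- V -> D <- H <- K
The empty set is not sufficient: P1 (W <- V -> K) has no collider blocking it and no conditioned non-collider, so it is open.
Try {V}:
  P1: blocked at fork node V ∈ conditioning set.
  P2: blocked at fork node V ∈ conditioning set.
  P3: blocked at fork node V ∈ conditioning set.
  P4: blocked at fork node V ∈ conditioning set.
{V} contains no descendant of W and blocks every backdoor path.
No other singleton works — e.g. {J} leaves P1 open — so {V} is the unique smallest valid adjustment set.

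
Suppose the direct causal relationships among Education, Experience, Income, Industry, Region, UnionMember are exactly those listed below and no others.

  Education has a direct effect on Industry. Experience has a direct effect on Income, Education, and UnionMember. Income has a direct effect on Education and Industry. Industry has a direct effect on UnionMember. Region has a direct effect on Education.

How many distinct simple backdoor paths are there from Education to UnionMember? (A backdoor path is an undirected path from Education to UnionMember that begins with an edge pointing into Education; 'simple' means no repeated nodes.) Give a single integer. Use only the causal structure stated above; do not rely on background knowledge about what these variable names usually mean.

A backdoor path from Education to UnionMember is any simple undirected path whose first edge points into Education (i.e. leaves Education via a parent).
Parents of Education: {Experience, Income, Region}.
Enumerating:
  P1: Education <- Experience -> Income -> Industry -> UnionMember
  P2: Education <- Experience -> UnionMember
  P3: Education <- Income <- Experience -> UnionMember
  P4: Education <- Income -> Industry -> UnionMember
That exhausts the simple backdoor paths. Count: 4.

4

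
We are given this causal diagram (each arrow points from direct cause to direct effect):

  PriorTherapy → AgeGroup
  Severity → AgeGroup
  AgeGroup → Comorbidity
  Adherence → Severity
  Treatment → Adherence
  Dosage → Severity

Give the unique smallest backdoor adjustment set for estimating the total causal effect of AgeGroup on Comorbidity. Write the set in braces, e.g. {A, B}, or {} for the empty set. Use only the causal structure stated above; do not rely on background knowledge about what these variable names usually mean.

{}

Variables eligible for adjustment (non-descendants of AgeGroup, excluding AgeGroup and Comorbidity): {Adherence, Dosage, PriorTherapy, Severity, Treatment}.
Backdoor paths from AgeGroup to Comorbidity:
  (none)
With no backdoor paths the empty set already satisfies the criterion, and it is trivially minimal.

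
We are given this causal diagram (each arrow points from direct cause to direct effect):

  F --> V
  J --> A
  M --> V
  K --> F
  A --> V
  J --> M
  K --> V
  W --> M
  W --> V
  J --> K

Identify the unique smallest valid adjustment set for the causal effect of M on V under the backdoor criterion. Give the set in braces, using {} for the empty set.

Variables eligible for adjustment (non-descendants of M, excluding M and V): {A, F, J, K, W}.
Backdoor paths from M to V:
  P1: M <- J -> K -> F -> V
  P2: M <- J -> K -> V
  P3: M <- J -> A -> V
  P4: M <- W -> V
The empty set is not sufficient: P1 (M <- J -> K -> F -> V) has no collider blocking it and no conditioned non-collider, so it is open.
Try {J, W}:
  P1: blocked at fork node J ∈ conditioning set.
  P2: blocked at fork node J ∈ conditioning set.
  P3: blocked at fork node J ∈ conditioning set.
  P4: blocked at fork node W ∈ conditioning set.
{J, W} contains no descendant of M and blocks every backdoor path.
Every element of {J, W} is needed (dropping J leaves P1 open; dropping W leaves P4 open), so no proper subset is valid.
Among all size-2 subsets of the eligible variables, only {J, W} blocks every backdoor path, so it is the unique smallest valid adjustment set.

{J, W}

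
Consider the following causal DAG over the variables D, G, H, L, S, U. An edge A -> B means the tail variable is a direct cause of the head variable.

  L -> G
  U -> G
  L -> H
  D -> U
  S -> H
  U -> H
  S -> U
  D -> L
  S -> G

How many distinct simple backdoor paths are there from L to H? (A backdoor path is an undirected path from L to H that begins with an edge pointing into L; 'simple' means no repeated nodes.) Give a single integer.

A backdoor path from L to H is any simple undirected path whose first edge points into L (i.e. leaves L via a parent).
Parents of L: {D}.
Enumerating:
  P1: L <- D -> U <- S -> H
  P2: L <- D -> U -> H
  P3: L <- D -> U -> G <- S -> H
That exhausts the simple backdoor paths. Count: 3.

3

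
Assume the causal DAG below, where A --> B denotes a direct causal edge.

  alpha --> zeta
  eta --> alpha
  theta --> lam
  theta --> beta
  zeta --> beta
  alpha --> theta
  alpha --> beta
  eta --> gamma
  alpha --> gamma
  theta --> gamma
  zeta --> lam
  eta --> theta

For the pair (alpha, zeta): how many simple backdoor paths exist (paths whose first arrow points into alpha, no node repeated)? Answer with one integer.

4

A backdoor path from alpha to zeta is any simple undirected path whose first edge points into alpha (i.e. leaves alpha via a parent).
Parents of alpha: {eta}.
Enumerating:
  P1: alpha <- eta -> theta -> lam <- zeta
  P2: alpha <- eta -> theta -> beta <- zeta
  P3: alpha <- eta -> gamma <- theta -> lam <- zeta
  P4: alpha <- eta -> gamma <- theta -> beta <- zeta
That exhausts the simple backdoor paths. Count: 4.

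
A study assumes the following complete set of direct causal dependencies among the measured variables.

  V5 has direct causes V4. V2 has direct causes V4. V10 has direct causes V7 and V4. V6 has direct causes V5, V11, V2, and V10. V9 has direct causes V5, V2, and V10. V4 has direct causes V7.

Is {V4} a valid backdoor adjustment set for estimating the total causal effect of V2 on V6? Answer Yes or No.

Backdoor paths from V2 to V6 (paths whose first edge points into V2):
  P1: V2 <- V4 <- V7 -> V10 -> V6
  P2: V2 <- V4 <- V7 -> V10 -> V9 <- V5 -> V6
  P3: V2 <- V4 -> V5 -> V6
  P4: V2 <- V4 -> V5 -> V9 <- V10 -> V6
  P5: V2 <- V4 -> V10 -> V6
  P6: V2 <- V4 -> V10 -> V9 <- V5 -> V6
Condition 1 (no descendant of V2 in the set): holds — descendants of V2 are {V6, V9}; none are in {V4}.
Condition 2 (every backdoor path blocked by {V4}):
  P1: blocked at chain node V4 ∈ conditioning set.
  P2: blocked at chain node V4 ∈ conditioning set.
  P3: blocked at fork node V4 ∈ conditioning set.
  P4: blocked at fork node V4 ∈ conditioning set.
  P5: blocked at fork node V4 ∈ conditioning set.
  P6: blocked at fork node V4 ∈ conditioning set.
{V4} satisfies the backdoor criterion.

Yes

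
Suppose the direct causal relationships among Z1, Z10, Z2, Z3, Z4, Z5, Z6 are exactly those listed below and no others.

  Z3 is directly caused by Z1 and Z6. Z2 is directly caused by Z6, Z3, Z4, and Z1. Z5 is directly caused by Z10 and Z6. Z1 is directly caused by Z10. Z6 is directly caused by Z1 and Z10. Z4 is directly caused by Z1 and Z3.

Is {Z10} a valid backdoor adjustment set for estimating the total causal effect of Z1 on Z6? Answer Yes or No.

Backdoor paths from Z1 to Z6 (paths whose first edge points into Z1):
  P1: Z1 <- Z10 -> Z6
  P2: Z1 <- Z10 -> Z5 <- Z6
Condition 1 (no descendant of Z1 in the set): holds — descendants of Z1 are {Z2, Z3, Z4, Z5, Z6}; none are in {Z10}.
Condition 2 (every backdoor path blocked by {Z10}):
  P1: blocked at fork node Z10 ∈ conditioning set.
  P2: blocked at fork node Z10 ∈ conditioning set.
{Z10} satisfies the backdoor criterion.

Yes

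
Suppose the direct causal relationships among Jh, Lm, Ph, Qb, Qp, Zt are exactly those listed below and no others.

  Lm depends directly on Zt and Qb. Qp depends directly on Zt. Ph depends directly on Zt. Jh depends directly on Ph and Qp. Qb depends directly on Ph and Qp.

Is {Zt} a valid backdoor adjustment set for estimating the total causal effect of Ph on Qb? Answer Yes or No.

Yes

Backdoor paths from Ph to Qb (paths whose first edge points into Ph):
  P1: Ph <- Zt -> Qp -> Qb
  P2: Ph <- Zt -> Lm <- Qb
Condition 1 (no descendant of Ph in the set): holds — descendants of Ph are {Jh, Lm, Qb}; none are in {Zt}.
Condition 2 (every backdoor path blocked by {Zt}):
  P1: blocked at fork node Zt ∈ conditioning set.
  P2: blocked at fork node Zt ∈ conditioning set.
{Zt} satisfies the backdoor criterion.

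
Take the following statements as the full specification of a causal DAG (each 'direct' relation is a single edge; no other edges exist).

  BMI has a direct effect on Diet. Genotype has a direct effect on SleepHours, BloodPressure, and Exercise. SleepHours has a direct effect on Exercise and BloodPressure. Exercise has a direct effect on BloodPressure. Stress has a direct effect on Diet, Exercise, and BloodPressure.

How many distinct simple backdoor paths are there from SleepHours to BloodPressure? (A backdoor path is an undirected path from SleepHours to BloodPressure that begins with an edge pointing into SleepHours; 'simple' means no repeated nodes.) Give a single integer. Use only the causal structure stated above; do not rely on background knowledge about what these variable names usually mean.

A backdoor path from SleepHours to BloodPressure is any simple undirected path whose first edge points into SleepHours (i.e. leaves SleepHours via a parent).
Parents of SleepHours: {Genotype}.
Enumerating:
  P1: SleepHours <- Genotype -> Exercise <- Stress -> BloodPressure
  P2: SleepHours <- Genotype -> Exercise -> BloodPressure
  P3: SleepHours <- Genotype -> BloodPressure
That exhausts the simple backdoor paths. Count: 3.

3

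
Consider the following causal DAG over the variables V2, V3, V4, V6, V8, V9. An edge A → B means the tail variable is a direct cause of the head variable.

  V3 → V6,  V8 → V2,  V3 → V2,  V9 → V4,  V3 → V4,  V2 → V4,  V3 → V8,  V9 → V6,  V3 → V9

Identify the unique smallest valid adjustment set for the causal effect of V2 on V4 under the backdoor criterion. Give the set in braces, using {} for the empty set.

{V3}

Variables eligible for adjustment (non-descendants of V2, excluding V2 and V4): {V3, V6, V8, V9}.
Backdoor paths from V2 to V4:
  P1: V2 <- V3 -> V9 -> V4
  P2: V2 <- V3 -> V4
  P3: V2 <- V3 -> V6 <- V9 -> V4
  P4: V2 <- V8 <- V3 -> V9 -> V4
  P5: V2 <- V8 <- V3 -> V4
  P6: V2 <- V8 <- V3 -> V6 <- V9 -> V4
The empty set is not sufficient: P1 (V2 <- V3 -> V9 -> V4) has no collider blocking it and no conditioned non-collider, so it is open.
Try {V3}:
  P1: blocked at fork node V3 ∈ conditioning set.
  P2: blocked at fork node V3 ∈ conditioning set.
  P3: blocked at fork node V3 ∈ conditioning set.
  P4: blocked at fork node V3 ∈ conditioning set.
  P5: blocked at fork node V3 ∈ conditioning set.
  P6: blocked at fork node V3 ∈ conditioning set.
{V3} contains no descendant of V2 and blocks every backdoor path.
No other singleton works — e.g. {V9} leaves P2 open — so {V3} is the unique smallest valid adjustment set.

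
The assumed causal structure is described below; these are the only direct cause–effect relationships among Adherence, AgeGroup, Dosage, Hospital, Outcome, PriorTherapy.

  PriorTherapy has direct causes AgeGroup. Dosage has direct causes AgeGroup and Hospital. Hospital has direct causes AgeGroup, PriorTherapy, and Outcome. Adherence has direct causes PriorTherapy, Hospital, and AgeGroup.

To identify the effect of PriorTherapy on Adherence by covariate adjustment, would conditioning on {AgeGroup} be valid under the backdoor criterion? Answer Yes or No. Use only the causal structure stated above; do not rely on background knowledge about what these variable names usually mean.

Yes

Backdoor paths from PriorTherapy to Adherence (paths whose first edge points into PriorTherapy):
  P1: PriorTherapy <- AgeGroup -> Hospital -> Adherence
  P2: PriorTherapy <- AgeGroup -> Adherence
  P3: PriorTherapy <- AgeGroup -> Dosage <- Hospital -> Adherence
Condition 1 (no descendant of PriorTherapy in the set): holds — descendants of PriorTherapy are {Adherence, Dosage, Hospital}; none are in {AgeGroup}.
Condition 2 (every backdoor path blocked by {AgeGroup}):
  P1: blocked at fork node AgeGroup ∈ conditioning set.
  P2: blocked at fork node AgeGroup ∈ conditioning set.
  P3: blocked at fork node AgeGroup ∈ conditioning set.
{AgeGroup} satisfies the backdoor criterion.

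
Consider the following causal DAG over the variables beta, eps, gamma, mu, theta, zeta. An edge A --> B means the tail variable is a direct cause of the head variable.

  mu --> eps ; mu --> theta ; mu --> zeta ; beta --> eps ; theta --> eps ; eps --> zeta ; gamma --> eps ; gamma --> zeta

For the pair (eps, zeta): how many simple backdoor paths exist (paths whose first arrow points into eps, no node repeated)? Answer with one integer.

A backdoor path from eps to zeta is any simple undirected path whose first edge points into eps (i.e. leaves eps via a parent).
Parents of eps: {beta, gamma, mu, theta}.
Enumerating:
  P1: eps <- gamma -> zeta
  P2: eps <- mu -> zeta
  P3: eps <- theta <- mu -> zeta
That exhausts the simple backdoor paths. Count: 3.

3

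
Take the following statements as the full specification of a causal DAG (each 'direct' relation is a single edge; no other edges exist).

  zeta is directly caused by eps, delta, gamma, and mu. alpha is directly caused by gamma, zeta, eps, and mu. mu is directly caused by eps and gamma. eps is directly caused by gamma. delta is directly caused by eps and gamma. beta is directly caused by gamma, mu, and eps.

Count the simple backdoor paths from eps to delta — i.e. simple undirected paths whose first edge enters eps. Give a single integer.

8

A backdoor path from eps to delta is any simple undirected path whose first edge points into eps (i.e. leaves eps via a parent).
Parents of eps: {gamma}.
Enumerating:
  P1: eps <- gamma -> delta
  P2: eps <- gamma -> mu -> zeta <- delta
  P3: eps <- gamma -> mu -> alpha <- zeta <- delta
  P4: eps <- gamma -> beta <- mu -> zeta <- delta
  P5: eps <- gamma -> beta <- mu -> alpha <- zeta <- delta
  P6: eps <- gamma -> zeta <- delta
  P7: eps <- gamma -> alpha <- mu -> zeta <- delta
  P8: eps <- gamma -> alpha <- zeta <- delta
That exhausts the simple backdoor paths. Count: 8.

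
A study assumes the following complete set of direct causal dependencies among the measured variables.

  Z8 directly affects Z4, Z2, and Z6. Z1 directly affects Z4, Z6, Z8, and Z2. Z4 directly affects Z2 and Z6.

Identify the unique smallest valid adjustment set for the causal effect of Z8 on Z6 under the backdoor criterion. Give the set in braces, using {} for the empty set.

Variables eligible for adjustment (non-descendants of Z8, excluding Z8 and Z6): {Z1}.
Backdoor paths from Z8 to Z6:
  P1: Z8 <- Z1 -> Z4 -> Z6
  P2: Z8 <- Z1 -> Z6
  P3: Z8 <- Z1 -> Z2 <- Z4 -> Z6
The empty set is not sufficient: P1 (Z8 <- Z1 -> Z4 -> Z6) has no collider blocking it and no conditioned non-collider, so it is open.
Try {Z1}:
  P1: blocked at fork node Z1 ∈ conditioning set.
  P2: blocked at fork node Z1 ∈ conditioning set.
  P3: blocked at fork node Z1 ∈ conditioning set.
{Z1} contains no descendant of Z8 and blocks every backdoor path.
{Z1} is the unique smallest valid adjustment set.

{Z1}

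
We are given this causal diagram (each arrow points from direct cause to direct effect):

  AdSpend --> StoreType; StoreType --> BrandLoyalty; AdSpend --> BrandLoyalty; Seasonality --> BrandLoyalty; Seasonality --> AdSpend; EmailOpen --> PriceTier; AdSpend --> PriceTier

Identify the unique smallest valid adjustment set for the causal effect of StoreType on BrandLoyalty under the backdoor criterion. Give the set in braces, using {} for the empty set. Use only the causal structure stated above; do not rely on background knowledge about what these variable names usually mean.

Variables eligible for adjustment (non-descendants of StoreType, excluding StoreType and BrandLoyalty): {AdSpend, EmailOpen, PriceTier, Seasonality}.
Backdoor paths from StoreType to BrandLoyalty:
  P1: StoreType <- AdSpend <- Seasonality -> BrandLoyalty
  P2: StoreType <- AdSpend -> BrandLoyalty
The empty set is not sufficient: P1 (StoreType <- AdSpend <- Seasonality -> BrandLoyalty) has no collider blocking it and no conditioned non-collider, so it is open.
Try {AdSpend}:
  P1: blocked at chain node AdSpend ∈ conditioning set.
  P2: blocked at fork node AdSpend ∈ conditioning set.
{AdSpend} contains no descendant of StoreType and blocks every backdoor path.
No other singleton works — e.g. {Seasonality} leaves P2 open — so {AdSpend} is the unique smallest valid adjustment set.

{AdSpend}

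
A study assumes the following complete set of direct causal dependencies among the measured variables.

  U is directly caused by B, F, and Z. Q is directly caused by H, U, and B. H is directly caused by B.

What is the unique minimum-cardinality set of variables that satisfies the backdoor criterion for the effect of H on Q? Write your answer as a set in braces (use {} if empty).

Variables eligible for adjustment (non-descendants of H, excluding H and Q): {B, F, U, Z}.
Backdoor paths from H to Q:
  P1: H <- B -> U -> Q
  P2: H <- B -> Q
The empty set is not sufficient: P1 (H <- B -> U -> Q) has no collider blocking it and no conditioned non-collider, so it is open.
Try {B}:
  P1: blocked at fork node B ∈ conditioning set.
  P2: blocked at fork node B ∈ conditioning set.
{B} contains no descendant of H and blocks every backdoor path.
No other singleton works — e.g. {F} leaves P1 open — so {B} is the unique smallest valid adjustment set.

{B}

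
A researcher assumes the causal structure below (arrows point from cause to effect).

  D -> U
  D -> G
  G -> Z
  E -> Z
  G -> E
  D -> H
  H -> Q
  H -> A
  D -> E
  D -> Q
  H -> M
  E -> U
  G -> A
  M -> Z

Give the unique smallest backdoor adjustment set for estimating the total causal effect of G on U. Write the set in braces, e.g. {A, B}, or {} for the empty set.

Variables eligible for adjustment (non-descendants of G, excluding G and U): {D, H, M, Q}.
Backdoor paths from G to U:
  P1: G <- D -> H -> M -> Z <- E -> U
  P2: G <- D -> E -> U
  P3: G <- D -> U
  P4: G <- D -> Q <- H -> M -> Z <- E -> U
The empty set is not sufficient: P2 (G <- D -> E -> U) has no collider blocking it and no conditioned non-collider, so it is open.
Try {D}:
  P1: blocked at fork node D ∈ conditioning set.
  P2: blocked at fork node D ∈ conditioning set.
  P3: blocked at fork node D ∈ conditioning set.
  P4: blocked at fork node D ∈ conditioning set.
{D} contains no descendant of G and blocks every backdoor path.
No other singleton works — e.g. {H} leaves P2 open — so {D} is the unique smallest valid adjustment set.

{D}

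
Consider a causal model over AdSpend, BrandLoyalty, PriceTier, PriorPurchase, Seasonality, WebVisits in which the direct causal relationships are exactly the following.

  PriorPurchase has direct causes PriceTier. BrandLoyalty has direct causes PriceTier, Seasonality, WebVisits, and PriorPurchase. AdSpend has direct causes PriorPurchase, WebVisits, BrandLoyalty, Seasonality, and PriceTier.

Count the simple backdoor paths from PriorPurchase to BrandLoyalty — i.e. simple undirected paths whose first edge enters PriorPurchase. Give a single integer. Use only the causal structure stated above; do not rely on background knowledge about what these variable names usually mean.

4

A backdoor path from PriorPurchase to BrandLoyalty is any simple undirected path whose first edge points into PriorPurchase (i.e. leaves PriorPurchase via a parent).
Parents of PriorPurchase: {PriceTier}.
Enumerating:
  P1: PriorPurchase <- PriceTier -> BrandLoyalty
  P2: PriorPurchase <- PriceTier -> AdSpend <- Seasonality -> BrandLoyalty
  P3: PriorPurchase <- PriceTier -> AdSpend <- WebVisits -> BrandLoyalty
  P4: PriorPurchase <- PriceTier -> AdSpend <- BrandLoyalty
That exhausts the simple backdoor paths. Count: 4.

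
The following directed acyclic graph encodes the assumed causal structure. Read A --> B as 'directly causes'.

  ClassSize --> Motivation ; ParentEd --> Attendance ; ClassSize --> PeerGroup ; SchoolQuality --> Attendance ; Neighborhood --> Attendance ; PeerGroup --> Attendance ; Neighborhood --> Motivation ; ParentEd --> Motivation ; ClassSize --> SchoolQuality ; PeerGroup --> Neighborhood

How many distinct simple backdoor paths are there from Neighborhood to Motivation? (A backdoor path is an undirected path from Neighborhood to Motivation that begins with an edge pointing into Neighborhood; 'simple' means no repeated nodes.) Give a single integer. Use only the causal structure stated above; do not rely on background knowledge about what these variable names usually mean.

4

A backdoor path from Neighborhood to Motivation is any simple undirected path whose first edge points into Neighborhood (i.e. leaves Neighborhood via a parent).
Parents of Neighborhood: {PeerGroup}.
Enumerating:
  P1: Neighborhood <- PeerGroup <- ClassSize -> SchoolQuality -> Attendance <- ParentEd -> Motivation
  P2: Neighborhood <- PeerGroup <- ClassSize -> Motivation
  P3: Neighborhood <- PeerGroup -> Attendance <- SchoolQuality <- ClassSize -> Motivation
  P4: Neighborhood <- PeerGroup -> Attendance <- ParentEd -> Motivation
That exhausts the simple backdoor paths. Count: 4.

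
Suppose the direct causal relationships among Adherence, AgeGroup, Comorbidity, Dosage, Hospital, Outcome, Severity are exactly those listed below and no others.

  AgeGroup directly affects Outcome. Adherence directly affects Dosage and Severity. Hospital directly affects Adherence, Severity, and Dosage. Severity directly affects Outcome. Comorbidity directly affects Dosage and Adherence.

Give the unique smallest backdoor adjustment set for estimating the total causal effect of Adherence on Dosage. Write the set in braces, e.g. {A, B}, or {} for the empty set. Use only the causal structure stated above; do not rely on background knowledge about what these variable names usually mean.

{Comorbidity, Hospital}

Variables eligible for adjustment (non-descendants of Adherence, excluding Adherence and Dosage): {AgeGroup, Comorbidity, Hospital}.
Backdoor paths from Adherence to Dosage:
  P1: Adherence <- Hospital -> Dosage
  P2: Adherence <- Comorbidity -> Dosage
The empty set is not sufficient: P1 (Adherence <- Hospital -> Dosage) has no collider blocking it and no conditioned non-collider, so it is open.
Try {Comorbidity, Hospital}:
  P1: blocked at fork node Hospital ∈ conditioning set.
  P2: blocked at fork node Comorbidity ∈ conditioning set.
{Comorbidity, Hospital} contains no descendant of Adherence and blocks every backdoor path.
Every element of {Comorbidity, Hospital} is needed (dropping Comorbidity leaves P2 open; dropping Hospital leaves P1 open), so no proper subset is valid.
Among all size-2 subsets of the eligible variables, only {Comorbidity, Hospital} blocks every backdoor path, so it is the unique smallest valid adjustment set.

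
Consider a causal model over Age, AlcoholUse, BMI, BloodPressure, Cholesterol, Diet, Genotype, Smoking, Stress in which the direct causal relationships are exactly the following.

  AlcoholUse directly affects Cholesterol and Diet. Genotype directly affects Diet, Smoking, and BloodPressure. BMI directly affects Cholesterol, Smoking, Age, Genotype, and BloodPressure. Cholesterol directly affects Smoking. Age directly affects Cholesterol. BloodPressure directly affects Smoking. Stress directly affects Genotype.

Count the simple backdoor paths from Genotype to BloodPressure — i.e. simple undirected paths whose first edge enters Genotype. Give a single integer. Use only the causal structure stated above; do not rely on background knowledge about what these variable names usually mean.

4

A backdoor path from Genotype to BloodPressure is any simple undirected path whose first edge points into Genotype (i.e. leaves Genotype via a parent).
Parents of Genotype: {BMI, Stress}.
Enumerating:
  P1: Genotype <- BMI -> Age -> Cholesterol -> Smoking <- BloodPressure
  P2: Genotype <- BMI -> Cholesterol -> Smoking <- BloodPressure
  P3: Genotype <- BMI -> BloodPressure
  P4: Genotype <- BMI -> Smoking <- BloodPressure
That exhausts the simple backdoor paths. Count: 4.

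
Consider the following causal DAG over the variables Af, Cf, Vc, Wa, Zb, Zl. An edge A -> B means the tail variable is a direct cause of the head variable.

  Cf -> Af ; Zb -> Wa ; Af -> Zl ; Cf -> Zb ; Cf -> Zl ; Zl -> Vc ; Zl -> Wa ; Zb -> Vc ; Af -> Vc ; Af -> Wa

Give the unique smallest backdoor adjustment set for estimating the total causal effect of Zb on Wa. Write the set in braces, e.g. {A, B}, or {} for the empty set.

{Cf}

Variables eligible for adjustment (non-descendants of Zb, excluding Zb and Wa): {Af, Cf, Zl}.
Backdoor paths from Zb to Wa:
  P1: Zb <- Cf -> Af -> Zl -> Wa
  P2: Zb <- Cf -> Af -> Wa
  P3: Zb <- Cf -> Af -> Vc <- Zl -> Wa
  P4: Zb <- Cf -> Zl <- Af -> Wa
  P5: Zb <- Cf -> Zl -> Wa
  P6: Zb <- Cf -> Zl -> Vc <- Af -> Wa
The empty set is not sufficient: P1 (Zb <- Cf -> Af -> Zl -> Wa) has no collider blocking it and no conditioned non-collider, so it is open.
Try {Cf}:
  P1: blocked at fork node Cf ∈ conditioning set.
  P2: blocked at fork node Cf ∈ conditioning set.
  P3: blocked at fork node Cf ∈ conditioning set.
  P4: blocked at fork node Cf ∈ conditioning set.
  P5: blocked at fork node Cf ∈ conditioning set.
  P6: blocked at fork node Cf ∈ conditioning set.
{Cf} contains no descendant of Zb and blocks every backdoor path.
No other singleton works — e.g. {Af} leaves P5 open — so {Cf} is the unique smallest valid adjustment set.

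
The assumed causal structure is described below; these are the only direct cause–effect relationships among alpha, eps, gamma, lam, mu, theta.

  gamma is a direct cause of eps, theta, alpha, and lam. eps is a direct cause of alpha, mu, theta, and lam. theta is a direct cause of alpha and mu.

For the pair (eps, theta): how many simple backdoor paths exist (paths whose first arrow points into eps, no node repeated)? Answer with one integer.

2

A backdoor path from eps to theta is any simple undirected path whose first edge points into eps (i.e. leaves eps via a parent).
Parents of eps: {gamma}.
Enumerating:
  P1: eps <- gamma -> theta
  P2: eps <- gamma -> alpha <- theta
That exhausts the simple backdoor paths. Count: 2.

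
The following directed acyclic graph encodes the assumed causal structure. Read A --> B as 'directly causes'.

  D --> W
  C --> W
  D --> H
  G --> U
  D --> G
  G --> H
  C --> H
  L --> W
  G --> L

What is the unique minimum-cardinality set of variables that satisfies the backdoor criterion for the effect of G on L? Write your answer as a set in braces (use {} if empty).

Variables eligible for adjustment (non-descendants of G, excluding G and L): {C, D}.
Backdoor paths from G to L:
  P1: G <- D -> W <- L
  P2: G <- D -> H <- C -> W <- L
Each backdoor path contains an unconditioned collider, so every path is already blocked with the empty conditioning set:
  P1: blocked at collider W (neither it nor any descendant is in the conditioning set).
  P2: blocked at collider H (neither it nor any descendant is in the conditioning set).
The empty set is therefore the unique smallest valid set.

{}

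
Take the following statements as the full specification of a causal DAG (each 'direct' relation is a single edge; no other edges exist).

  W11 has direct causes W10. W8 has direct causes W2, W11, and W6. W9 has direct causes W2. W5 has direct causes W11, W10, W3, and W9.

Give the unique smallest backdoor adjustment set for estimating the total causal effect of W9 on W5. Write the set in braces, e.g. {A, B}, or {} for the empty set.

Variables eligible for adjustment (non-descendants of W9, excluding W9 and W5): {W10, W11, W2, W3, W6, W8}.
Backdoor paths from W9 to W5:
  P1: W9 <- W2 -> W8 <- W11 <- W10 -> W5
  P2: W9 <- W2 -> W8 <- W11 -> W5
Each backdoor path contains an unconditioned collider, so every path is already blocked with the empty conditioning set:
  P1: blocked at collider W8 (neither it nor any descendant is in the conditioning set).
  P2: blocked at collider W8 (neither it nor any descendant is in the conditioning set).
The empty set is therefore the unique smallest valid set.

{}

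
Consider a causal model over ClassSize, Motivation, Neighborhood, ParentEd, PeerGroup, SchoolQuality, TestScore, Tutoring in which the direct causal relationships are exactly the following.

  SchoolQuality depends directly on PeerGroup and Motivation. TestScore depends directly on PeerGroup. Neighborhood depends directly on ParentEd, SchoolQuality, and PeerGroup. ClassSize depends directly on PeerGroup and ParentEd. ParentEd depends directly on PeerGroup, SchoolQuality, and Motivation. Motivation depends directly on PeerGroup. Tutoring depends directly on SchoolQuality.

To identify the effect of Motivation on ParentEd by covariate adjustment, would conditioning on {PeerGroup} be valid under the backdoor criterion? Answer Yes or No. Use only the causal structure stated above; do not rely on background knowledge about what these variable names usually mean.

Backdoor paths from Motivation to ParentEd (paths whose first edge points into Motivation):
  P1: Motivation <- PeerGroup -> SchoolQuality -> ParentEd
  P2: Motivation <- PeerGroup -> SchoolQuality -> Neighborhood <- ParentEd
  P3: Motivation <- PeerGroup -> ParentEd
  P4: Motivation <- PeerGroup -> Neighborhood <- SchoolQuality -> ParentEd
  P5: Motivation <- PeerGroup -> Neighborhood <- ParentEd
  P6: Motivation <- PeerGroup -> ClassSize <- ParentEd
Condition 1 (no descendant of Motivation in the set): holds — descendants of Motivation are {ClassSize, Neighborhood, ParentEd, SchoolQuality, Tutoring}; none are in {PeerGroup}.
Condition 2 (every backdoor path blocked by {PeerGroup}):
  P1: blocked at fork node PeerGroup ∈ conditioning set.
  P2: blocked at fork node PeerGroup ∈ conditioning set.
  P3: blocked at fork node PeerGroup ∈ conditioning set.
  P4: blocked at fork node PeerGroup ∈ conditioning set.
  P5: blocked at fork node PeerGroup ∈ conditioning set.
  P6: blocked at fork node PeerGroup ∈ conditioning set.
{PeerGroup} satisfies the backdoor criterion.

Yes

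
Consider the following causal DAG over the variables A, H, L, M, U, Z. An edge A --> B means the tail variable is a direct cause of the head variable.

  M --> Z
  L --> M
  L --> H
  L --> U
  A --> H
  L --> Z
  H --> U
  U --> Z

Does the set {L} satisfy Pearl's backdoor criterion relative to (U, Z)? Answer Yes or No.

Backdoor paths from U to Z (paths whose first edge points into U):
  P1: U <- L -> M -> Z
  P2: U <- L -> Z
  P3: U <- H <- L -> M -> Z
  P4: U <- H <- L -> Z
Condition 1 (no descendant of U in the set): holds — descendants of U are {Z}; none are in {L}.
Condition 2 (every backdoor path blocked by {L}):
  P1: blocked at fork node L ∈ conditioning set.
  P2: blocked at fork node L ∈ conditioning set.
  P3: blocked at fork node L ∈ conditioning set.
  P4: blocked at fork node L ∈ conditioning set.
{L} satisfies the backdoor criterion.

Yes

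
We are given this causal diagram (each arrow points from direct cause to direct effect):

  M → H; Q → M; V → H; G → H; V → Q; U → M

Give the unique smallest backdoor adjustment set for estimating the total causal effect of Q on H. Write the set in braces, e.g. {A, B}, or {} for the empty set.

{V}

Variables eligible for adjustment (non-descendants of Q, excluding Q and H): {G, U, V}.
Backdoor paths from Q to H:
  P1: Q <- V -> H
The empty set is not sufficient: P1 (Q <- V -> H) has no collider blocking it and no conditioned non-collider, so it is open.
Try {V}:
  P1: blocked at fork node V ∈ conditioning set.
{V} contains no descendant of Q and blocks every backdoor path.
No other singleton works — e.g. {U} leaves P1 open — so {V} is the unique smallest valid adjustment set.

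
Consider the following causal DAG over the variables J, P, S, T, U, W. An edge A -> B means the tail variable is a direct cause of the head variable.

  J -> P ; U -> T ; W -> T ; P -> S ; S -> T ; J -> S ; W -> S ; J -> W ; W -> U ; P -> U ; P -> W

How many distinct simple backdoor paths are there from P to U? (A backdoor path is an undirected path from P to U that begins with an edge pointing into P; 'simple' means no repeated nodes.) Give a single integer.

7

A backdoor path from P to U is any simple undirected path whose first edge points into P (i.e. leaves P via a parent).
Parents of P: {J}.
Enumerating:
  P1: P <- J -> W -> U
  P2: P <- J -> W -> S -> T <- U
  P3: P <- J -> W -> T <- U
  P4: P <- J -> S <- W -> U
  P5: P <- J -> S <- W -> T <- U
  P6: P <- J -> S -> T <- W -> U
  P7: P <- J -> S -> T <- U
That exhausts the simple backdoor paths. Count: 7.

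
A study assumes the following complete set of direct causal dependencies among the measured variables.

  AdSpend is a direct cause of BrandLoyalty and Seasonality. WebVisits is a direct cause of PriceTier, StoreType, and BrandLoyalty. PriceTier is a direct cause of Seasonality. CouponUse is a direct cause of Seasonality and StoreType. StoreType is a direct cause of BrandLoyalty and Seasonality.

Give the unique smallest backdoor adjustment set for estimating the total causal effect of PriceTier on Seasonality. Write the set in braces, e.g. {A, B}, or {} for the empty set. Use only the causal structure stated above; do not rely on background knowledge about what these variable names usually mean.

Variables eligible for adjustment (non-descendants of PriceTier, excluding PriceTier and Seasonality): {AdSpend, BrandLoyalty, CouponUse, StoreType, WebVisits}.
Backdoor paths from PriceTier to Seasonality:
  P1: PriceTier <- WebVisits -> StoreType <- CouponUse -> Seasonality
  P2: PriceTier <- WebVisits -> StoreType -> BrandLoyalty <- AdSpend -> Seasonality
  P3: PriceTier <- WebVisits -> StoreType -> Seasonality
  P4: PriceTier <- WebVisits -> BrandLoyalty <- StoreType <- CouponUse -> Seasonality
  P5: PriceTier <- WebVisits -> BrandLoyalty <- StoreType -> Seasonality
  P6: PriceTier <- WebVisits -> BrandLoyalty <- AdSpend -> Seasonality
The empty set is not sufficient: P3 (PriceTier <- WebVisits -> StoreType -> Seasonality) has no collider blocking it and no conditioned non-collider, so it is open.
Try {WebVisits}:
  P1: blocked at fork node WebVisits ∈ conditioning set.
  P2: blocked at fork node WebVisits ∈ conditioning set.
  P3: blocked at fork node WebVisits ∈ conditioning set.
  P4: blocked at fork node WebVisits ∈ conditioning set.
  P5: blocked at fork node WebVisits ∈ conditioning set.
  P6: blocked at fork node WebVisits ∈ conditioning set.
{WebVisits} contains no descendant of PriceTier and blocks every backdoor path.
No other singleton works — e.g. {CouponUse} leaves P3 open — so {WebVisits} is the unique smallest valid adjustment set.

{WebVisits}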